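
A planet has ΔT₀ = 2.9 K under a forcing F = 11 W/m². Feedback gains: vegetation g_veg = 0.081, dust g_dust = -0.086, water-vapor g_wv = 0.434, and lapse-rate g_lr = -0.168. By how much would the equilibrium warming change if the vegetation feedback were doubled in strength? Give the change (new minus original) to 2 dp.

0.48 K

Original: g = 0.261, ΔT = 2.9/(1−0.261) = 3.9242 K.
With doubled vegetation: g' = 0.342, ΔT' = 2.9/(1−0.342) = 4.4073 K.
Change = 4.4073 − 3.9242 = 0.48 K.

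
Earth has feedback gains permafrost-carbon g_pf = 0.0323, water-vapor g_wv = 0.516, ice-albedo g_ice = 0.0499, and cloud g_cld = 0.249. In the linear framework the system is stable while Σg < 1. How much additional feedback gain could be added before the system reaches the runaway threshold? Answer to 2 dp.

0.15

Current total gain = 0.0323 + 0.516 + 0.0499 + 0.249 = 0.8472.
Margin to runaway = 1 − 0.8472 = 0.15.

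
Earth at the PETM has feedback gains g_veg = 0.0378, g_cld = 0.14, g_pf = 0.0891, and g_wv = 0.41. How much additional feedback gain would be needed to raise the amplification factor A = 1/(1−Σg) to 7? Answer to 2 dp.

0.18

Current total gain = 0.6769.
Target gain for A = 7: g* = 1 − 1/7 = 0.8571.
Additional gain needed = 0.8571 − 0.6769 = 0.18.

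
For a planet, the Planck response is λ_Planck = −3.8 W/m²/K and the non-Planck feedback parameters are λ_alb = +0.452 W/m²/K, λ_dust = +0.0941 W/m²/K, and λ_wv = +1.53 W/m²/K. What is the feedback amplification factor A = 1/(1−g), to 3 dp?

Convert to gains: g_alb = 0.452/3.8 = 0.1189; g_dust = 0.0941/3.8 = 0.02476; g_wv = 1.53/3.8 = 0.4026.
Total gain g = 0.54626.
A = 1/(1 − 0.54626) = 2.204.

2.204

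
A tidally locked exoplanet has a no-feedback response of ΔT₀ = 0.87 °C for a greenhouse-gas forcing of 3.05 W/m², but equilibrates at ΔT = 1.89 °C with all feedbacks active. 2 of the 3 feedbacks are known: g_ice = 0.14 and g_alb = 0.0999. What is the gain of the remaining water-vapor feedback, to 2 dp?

Amplification A = ΔT/ΔT₀ = 1.89/0.87 = 2.172.
Total gain g = 1 − 1/A = 1 − 1/2.172 = 0.5396.
Known gains sum to 0.14 + 0.0999 = 0.2399.
g_wv = 0.5396 − 0.2399 = 0.30.

0.30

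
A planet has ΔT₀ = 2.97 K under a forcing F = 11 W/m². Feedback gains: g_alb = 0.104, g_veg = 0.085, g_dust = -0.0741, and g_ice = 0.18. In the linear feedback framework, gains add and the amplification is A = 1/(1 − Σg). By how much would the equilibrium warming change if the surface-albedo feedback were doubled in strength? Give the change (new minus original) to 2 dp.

0.73 K

Original: g = 0.2949, ΔT = 2.97/(1−0.2949) = 4.2122 K.
With doubled surface-albedo: g' = 0.3989, ΔT' = 2.97/(1−0.3989) = 4.9409 K.
Change = 4.9409 − 4.2122 = 0.73 K.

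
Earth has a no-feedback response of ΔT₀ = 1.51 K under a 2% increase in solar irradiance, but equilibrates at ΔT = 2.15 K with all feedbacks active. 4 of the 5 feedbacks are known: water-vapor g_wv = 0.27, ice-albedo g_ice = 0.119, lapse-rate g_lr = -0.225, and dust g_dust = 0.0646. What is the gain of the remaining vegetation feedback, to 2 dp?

Amplification A = ΔT/ΔT₀ = 2.15/1.51 = 1.424.
Total gain g = 1 − 1/A = 1 − 1/1.424 = 0.2978.
Known gains sum to 0.27 + 0.119 − 0.225 + 0.0646 = 0.2286.
g_veg = 0.2978 − 0.2286 = 0.07.

0.07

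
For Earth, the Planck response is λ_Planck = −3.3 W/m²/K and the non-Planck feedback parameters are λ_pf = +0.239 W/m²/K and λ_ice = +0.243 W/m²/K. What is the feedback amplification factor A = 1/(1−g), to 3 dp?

Convert to gains: g_pf = 0.239/3.3 = 0.07242; g_ice = 0.243/3.3 = 0.07364.
Total gain g = 0.14606.
A = 1/(1 − 0.14606) = 1.171.

1.171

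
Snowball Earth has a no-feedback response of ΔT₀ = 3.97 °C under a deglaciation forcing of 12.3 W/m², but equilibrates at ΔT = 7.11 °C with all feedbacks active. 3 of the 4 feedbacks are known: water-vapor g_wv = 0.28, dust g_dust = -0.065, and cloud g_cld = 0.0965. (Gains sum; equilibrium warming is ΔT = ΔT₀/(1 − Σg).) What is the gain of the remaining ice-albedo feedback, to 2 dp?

0.13

Amplification A = ΔT/ΔT₀ = 7.11/3.97 = 1.791.
Total gain g = 1 − 1/A = 1 − 1/1.791 = 0.4417.
Known gains sum to 0.28 − 0.065 + 0.0965 = 0.3115.
g_ice = 0.4417 − 0.3115 = 0.13.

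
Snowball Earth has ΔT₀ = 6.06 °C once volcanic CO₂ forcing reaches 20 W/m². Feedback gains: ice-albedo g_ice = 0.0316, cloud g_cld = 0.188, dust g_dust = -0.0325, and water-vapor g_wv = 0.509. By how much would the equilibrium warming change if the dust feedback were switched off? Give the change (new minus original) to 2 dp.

2.39 °C

Original: g = 0.6961, ΔT = 6.06/(1−0.6961) = 19.9408 °C.
Without dust: g' = 0.7286, ΔT' = 6.06/(1−0.7286) = 22.3287 °C.
Change = 22.3287 − 19.9408 = 2.39 °C.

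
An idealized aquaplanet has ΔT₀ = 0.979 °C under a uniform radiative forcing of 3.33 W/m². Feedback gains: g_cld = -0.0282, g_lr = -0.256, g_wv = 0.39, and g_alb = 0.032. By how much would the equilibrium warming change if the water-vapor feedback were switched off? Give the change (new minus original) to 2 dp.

Original: g = 0.1378, ΔT = 0.979/(1−0.1378) = 1.1355 °C.
Without water-vapor: g' = -0.2522, ΔT' = 0.979/(1+0.2522) = 0.7818 °C.
Change = 0.7818 − 1.1355 = -0.35 °C.

-0.35 °C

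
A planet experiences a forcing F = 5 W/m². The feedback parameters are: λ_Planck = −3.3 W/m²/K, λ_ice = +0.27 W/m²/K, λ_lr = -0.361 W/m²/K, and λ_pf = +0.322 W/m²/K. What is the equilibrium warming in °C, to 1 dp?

Net feedback parameter λ = (−3.3) + (+0.27) + (-0.361) + (+0.322) = -3.069 W/m²/K.
ΔT = −F/λ = −5/(-3.069) = 1.6 °C.

1.6 °C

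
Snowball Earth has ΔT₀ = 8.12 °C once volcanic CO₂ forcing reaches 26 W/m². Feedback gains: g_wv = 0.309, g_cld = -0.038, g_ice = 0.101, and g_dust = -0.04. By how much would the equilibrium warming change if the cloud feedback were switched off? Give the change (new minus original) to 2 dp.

0.73 °C

Original: g = 0.332, ΔT = 8.12/(1−0.332) = 12.1557 °C.
Without cloud: g' = 0.37, ΔT' = 8.12/(1−0.37) = 12.8889 °C.
Change = 12.8889 − 12.1557 = 0.73 °C.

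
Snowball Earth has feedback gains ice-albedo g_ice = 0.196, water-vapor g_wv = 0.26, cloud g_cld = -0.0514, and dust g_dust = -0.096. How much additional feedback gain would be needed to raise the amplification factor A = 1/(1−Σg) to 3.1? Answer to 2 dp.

Current total gain = 0.3086.
Target gain for A = 3.1: g* = 1 − 1/3.1 = 0.6774.
Additional gain needed = 0.6774 − 0.3086 = 0.37.

0.37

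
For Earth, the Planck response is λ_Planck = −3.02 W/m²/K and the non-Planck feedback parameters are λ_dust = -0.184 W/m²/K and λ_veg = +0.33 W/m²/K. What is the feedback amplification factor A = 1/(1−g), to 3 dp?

1.051

Convert to gains: g_dust = -0.184/3.02 = -0.06093; g_veg = 0.33/3.02 = 0.1093.
Total gain g = 0.04837.
A = 1/(1 − 0.04837) = 1.051.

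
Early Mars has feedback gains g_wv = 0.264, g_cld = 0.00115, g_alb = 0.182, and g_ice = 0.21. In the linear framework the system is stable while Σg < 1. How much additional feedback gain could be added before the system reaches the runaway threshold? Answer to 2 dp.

Current total gain = 0.264 + 0.00115 + 0.182 + 0.21 = 0.65715.
Margin to runaway = 1 − 0.65715 = 0.34.

0.34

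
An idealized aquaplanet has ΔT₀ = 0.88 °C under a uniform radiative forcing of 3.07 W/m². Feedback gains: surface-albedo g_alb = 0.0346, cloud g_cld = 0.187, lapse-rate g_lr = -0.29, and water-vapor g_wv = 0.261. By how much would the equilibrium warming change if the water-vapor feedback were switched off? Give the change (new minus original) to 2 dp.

Original: g = 0.1926, ΔT = 0.88/(1−0.1926) = 1.0899 °C.
Without water-vapor: g' = -0.0684, ΔT' = 0.88/(1+0.0684) = 0.8237 °C.
Change = 0.8237 − 1.0899 = -0.27 °C.

-0.27 °C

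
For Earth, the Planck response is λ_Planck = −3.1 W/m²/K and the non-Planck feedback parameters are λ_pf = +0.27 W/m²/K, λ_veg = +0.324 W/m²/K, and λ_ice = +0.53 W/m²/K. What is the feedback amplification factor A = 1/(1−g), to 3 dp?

Convert to gains: g_pf = 0.27/3.1 = 0.0871; g_veg = 0.324/3.1 = 0.1045; g_ice = 0.53/3.1 = 0.171.
Total gain g = 0.3626.
A = 1/(1 − 0.3626) = 1.569.

1.569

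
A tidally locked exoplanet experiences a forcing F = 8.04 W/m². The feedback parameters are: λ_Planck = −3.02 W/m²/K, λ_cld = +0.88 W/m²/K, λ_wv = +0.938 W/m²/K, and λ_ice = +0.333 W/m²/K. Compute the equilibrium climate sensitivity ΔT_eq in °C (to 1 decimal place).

9.3 °C

Net feedback parameter λ = (−3.02) + (+0.88) + (+0.938) + (+0.333) = -0.869 W/m²/K.
ΔT = −F/λ = −8.04/(-0.869) = 9.3 °C.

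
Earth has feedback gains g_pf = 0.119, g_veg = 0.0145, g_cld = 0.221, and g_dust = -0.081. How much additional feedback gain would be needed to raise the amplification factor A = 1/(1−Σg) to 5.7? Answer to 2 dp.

0.55

Current total gain = 0.2735.
Target gain for A = 5.7: g* = 1 − 1/5.7 = 0.8246.
Additional gain needed = 0.8246 − 0.2735 = 0.55.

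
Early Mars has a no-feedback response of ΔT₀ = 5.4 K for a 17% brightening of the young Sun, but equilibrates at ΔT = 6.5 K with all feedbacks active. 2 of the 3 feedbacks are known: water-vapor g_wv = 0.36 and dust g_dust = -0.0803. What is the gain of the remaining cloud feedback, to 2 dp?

-0.11

Amplification A = ΔT/ΔT₀ = 6.5/5.4 = 1.204.
Total gain g = 1 − 1/A = 1 − 1/1.204 = 0.1694.
Known gains sum to 0.36 − 0.0803 = 0.2797.
g_cld = 0.1694 − 0.2797 = -0.11.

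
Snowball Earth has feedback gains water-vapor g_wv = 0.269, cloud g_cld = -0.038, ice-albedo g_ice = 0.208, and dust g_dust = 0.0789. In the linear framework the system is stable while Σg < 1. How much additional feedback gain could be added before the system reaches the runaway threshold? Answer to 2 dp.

Current total gain = 0.269 − 0.038 + 0.208 + 0.0789 = 0.5179.
Margin to runaway = 1 − 0.5179 = 0.48.

0.48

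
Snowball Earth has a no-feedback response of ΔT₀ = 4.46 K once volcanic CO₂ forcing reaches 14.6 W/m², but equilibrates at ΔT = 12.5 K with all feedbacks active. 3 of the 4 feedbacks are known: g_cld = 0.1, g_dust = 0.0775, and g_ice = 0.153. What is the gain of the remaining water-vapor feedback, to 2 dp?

0.31

Amplification A = ΔT/ΔT₀ = 12.5/4.46 = 2.803.
Total gain g = 1 − 1/A = 1 − 1/2.803 = 0.6432.
Known gains sum to 0.1 + 0.0775 + 0.153 = 0.3305.
g_wv = 0.6432 − 0.3305 = 0.31.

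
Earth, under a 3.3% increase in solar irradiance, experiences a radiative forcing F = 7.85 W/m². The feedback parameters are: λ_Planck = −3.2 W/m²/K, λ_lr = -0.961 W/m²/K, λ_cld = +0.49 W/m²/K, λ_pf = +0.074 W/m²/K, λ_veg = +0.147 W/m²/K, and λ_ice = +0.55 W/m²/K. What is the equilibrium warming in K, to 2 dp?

2.71 K

Net feedback parameter λ = (−3.2) + (-0.961) + (+0.49) + (+0.074) + (+0.147) + (+0.55) = -2.9 W/m²/K.
ΔT = −F/λ = −7.85/(-2.9) = 2.71 K.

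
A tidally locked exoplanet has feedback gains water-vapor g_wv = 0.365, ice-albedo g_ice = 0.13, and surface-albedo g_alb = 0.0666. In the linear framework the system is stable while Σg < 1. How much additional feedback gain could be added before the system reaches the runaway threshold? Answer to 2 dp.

Current total gain = 0.365 + 0.13 + 0.0666 = 0.5616.
Margin to runaway = 1 − 0.5616 = 0.44.

0.44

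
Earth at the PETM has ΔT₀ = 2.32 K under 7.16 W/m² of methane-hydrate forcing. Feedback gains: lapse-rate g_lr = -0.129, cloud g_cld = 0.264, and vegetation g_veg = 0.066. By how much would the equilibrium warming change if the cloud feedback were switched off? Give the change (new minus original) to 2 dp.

-0.72 K

Original: g = 0.201, ΔT = 2.32/(1−0.201) = 2.9036 K.
Without cloud: g' = -0.063, ΔT' = 2.32/(1+0.063) = 2.1825 K.
Change = 2.1825 − 2.9036 = -0.72 K.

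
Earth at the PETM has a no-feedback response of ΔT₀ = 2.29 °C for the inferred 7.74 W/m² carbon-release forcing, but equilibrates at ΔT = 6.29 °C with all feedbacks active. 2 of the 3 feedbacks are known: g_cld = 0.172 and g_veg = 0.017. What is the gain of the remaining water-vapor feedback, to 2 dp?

Amplification A = ΔT/ΔT₀ = 6.29/2.29 = 2.747.
Total gain g = 1 − 1/A = 1 − 1/2.747 = 0.636.
Known gains sum to 0.172 + 0.017 = 0.189.
g_wv = 0.636 − 0.189 = 0.45.

0.45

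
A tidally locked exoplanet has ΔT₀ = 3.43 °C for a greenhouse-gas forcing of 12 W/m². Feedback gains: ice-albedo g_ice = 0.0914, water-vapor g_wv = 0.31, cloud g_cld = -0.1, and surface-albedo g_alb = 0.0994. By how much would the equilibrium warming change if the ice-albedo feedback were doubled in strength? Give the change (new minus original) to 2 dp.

1.03 °C

Original: g = 0.4008, ΔT = 3.43/(1−0.4008) = 5.7243 °C.
With doubled ice-albedo: g' = 0.4922, ΔT' = 3.43/(1−0.4922) = 6.7546 °C.
Change = 6.7546 − 5.7243 = 1.03 °C.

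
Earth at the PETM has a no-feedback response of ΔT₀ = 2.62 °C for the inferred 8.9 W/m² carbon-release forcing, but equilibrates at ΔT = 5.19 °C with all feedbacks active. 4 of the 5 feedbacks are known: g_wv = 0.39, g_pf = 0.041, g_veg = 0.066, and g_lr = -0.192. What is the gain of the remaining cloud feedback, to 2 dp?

0.19

Amplification A = ΔT/ΔT₀ = 5.19/2.62 = 1.981.
Total gain g = 1 − 1/A = 1 − 1/1.981 = 0.4952.
Known gains sum to 0.39 + 0.041 + 0.066 − 0.192 = 0.305.
g_cld = 0.4952 − 0.305 = 0.19.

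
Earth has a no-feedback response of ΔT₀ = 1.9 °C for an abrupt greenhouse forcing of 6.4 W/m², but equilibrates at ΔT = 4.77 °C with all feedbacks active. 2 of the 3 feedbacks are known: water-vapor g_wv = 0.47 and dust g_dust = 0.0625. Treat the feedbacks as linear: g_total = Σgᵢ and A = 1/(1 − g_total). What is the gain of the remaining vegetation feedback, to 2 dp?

Amplification A = ΔT/ΔT₀ = 4.77/1.9 = 2.511.
Total gain g = 1 − 1/A = 1 − 1/2.511 = 0.6018.
Known gains sum to 0.47 + 0.0625 = 0.5325.
g_veg = 0.6018 − 0.5325 = 0.07.

0.07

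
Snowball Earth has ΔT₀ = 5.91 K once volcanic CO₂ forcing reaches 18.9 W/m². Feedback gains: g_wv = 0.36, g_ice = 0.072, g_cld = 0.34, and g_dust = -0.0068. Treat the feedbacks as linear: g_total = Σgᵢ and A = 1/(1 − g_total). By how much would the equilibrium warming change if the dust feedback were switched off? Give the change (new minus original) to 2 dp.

0.75 K

Original: g = 0.7652, ΔT = 5.91/(1−0.7652) = 25.1704 K.
Without dust: g' = 0.772, ΔT' = 5.91/(1−0.772) = 25.9211 K.
Change = 25.9211 − 25.1704 = 0.75 K.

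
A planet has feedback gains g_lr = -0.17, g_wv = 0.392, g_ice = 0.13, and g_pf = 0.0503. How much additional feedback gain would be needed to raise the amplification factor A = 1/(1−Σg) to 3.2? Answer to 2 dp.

Current total gain = 0.4023.
Target gain for A = 3.2: g* = 1 − 1/3.2 = 0.6875.
Additional gain needed = 0.6875 − 0.4023 = 0.29.

0.29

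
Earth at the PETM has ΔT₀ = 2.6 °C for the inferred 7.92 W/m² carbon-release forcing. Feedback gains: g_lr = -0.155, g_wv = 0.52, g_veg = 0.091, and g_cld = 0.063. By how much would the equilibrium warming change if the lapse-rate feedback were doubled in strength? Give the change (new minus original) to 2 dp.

Original: g = 0.519, ΔT = 2.6/(1−0.519) = 5.4054 °C.
With doubled lapse-rate: g' = 0.364, ΔT' = 2.6/(1−0.364) = 4.0881 °C.
Change = 4.0881 − 5.4054 = -1.32 °C.

-1.32 °C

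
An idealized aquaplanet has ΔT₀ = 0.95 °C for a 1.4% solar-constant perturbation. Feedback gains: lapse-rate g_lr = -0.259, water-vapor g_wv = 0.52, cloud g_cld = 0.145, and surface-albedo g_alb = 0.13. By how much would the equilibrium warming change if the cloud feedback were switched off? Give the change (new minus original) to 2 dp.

-0.49 °C

Original: g = 0.536, ΔT = 0.95/(1−0.536) = 2.0474 °C.
Without cloud: g' = 0.391, ΔT' = 0.95/(1−0.391) = 1.5599 °C.
Change = 1.5599 − 2.0474 = -0.49 °C.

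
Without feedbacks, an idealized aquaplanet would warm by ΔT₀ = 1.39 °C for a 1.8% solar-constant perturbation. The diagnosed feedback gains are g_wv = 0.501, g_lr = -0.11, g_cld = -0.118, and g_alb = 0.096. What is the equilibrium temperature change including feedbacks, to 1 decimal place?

2.2 °C

Total gain g = 0.501 − 0.11 − 0.118 + 0.096 = 0.369.
Amplification A = 1/(1 − 0.369) = 1.585.
ΔT = 1.39 × 1.585 = 2.2 °C.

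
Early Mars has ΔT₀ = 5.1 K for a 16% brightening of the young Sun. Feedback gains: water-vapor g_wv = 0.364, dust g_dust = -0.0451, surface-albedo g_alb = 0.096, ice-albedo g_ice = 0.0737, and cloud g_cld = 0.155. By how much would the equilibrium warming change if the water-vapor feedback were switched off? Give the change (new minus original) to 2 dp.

-7.23 K

Original: g = 0.6436, ΔT = 5.1/(1−0.6436) = 14.3098 K.
Without water-vapor: g' = 0.2796, ΔT' = 5.1/(1−0.2796) = 7.0794 K.
Change = 7.0794 − 14.3098 = -7.23 K.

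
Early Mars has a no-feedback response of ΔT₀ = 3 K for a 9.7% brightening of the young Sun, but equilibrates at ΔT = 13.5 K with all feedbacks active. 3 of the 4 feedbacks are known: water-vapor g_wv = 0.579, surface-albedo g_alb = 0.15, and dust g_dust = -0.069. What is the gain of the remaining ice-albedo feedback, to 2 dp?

Amplification A = ΔT/ΔT₀ = 13.5/3 = 4.5.
Total gain g = 1 − 1/A = 1 − 1/4.5 = 0.7778.
Known gains sum to 0.579 + 0.15 − 0.069 = 0.66.
g_ice = 0.7778 − 0.66 = 0.12.

0.12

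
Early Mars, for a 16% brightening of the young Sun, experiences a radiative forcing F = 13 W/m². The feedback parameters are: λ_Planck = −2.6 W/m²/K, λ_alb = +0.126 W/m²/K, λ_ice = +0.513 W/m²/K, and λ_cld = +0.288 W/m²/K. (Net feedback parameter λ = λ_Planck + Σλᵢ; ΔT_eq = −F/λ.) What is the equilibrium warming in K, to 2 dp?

Net feedback parameter λ = (−2.6) + (+0.126) + (+0.513) + (+0.288) = -1.673 W/m²/K.
ΔT = −F/λ = −13/(-1.673) = 7.77 K.

7.77 K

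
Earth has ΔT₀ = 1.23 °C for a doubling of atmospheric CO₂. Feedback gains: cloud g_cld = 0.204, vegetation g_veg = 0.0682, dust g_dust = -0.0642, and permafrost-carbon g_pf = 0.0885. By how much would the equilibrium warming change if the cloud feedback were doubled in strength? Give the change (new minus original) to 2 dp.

Original: g = 0.2965, ΔT = 1.23/(1−0.2965) = 1.7484 °C.
With doubled cloud: g' = 0.5005, ΔT' = 1.23/(1−0.5005) = 2.4625 °C.
Change = 2.4625 − 1.7484 = 0.71 °C.

0.71 °C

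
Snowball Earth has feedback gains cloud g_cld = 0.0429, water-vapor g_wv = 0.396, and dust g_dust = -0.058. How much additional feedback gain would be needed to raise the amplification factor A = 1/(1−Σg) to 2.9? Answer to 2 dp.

Current total gain = 0.3809.
Target gain for A = 2.9: g* = 1 − 1/2.9 = 0.6552.
Additional gain needed = 0.6552 − 0.3809 = 0.27.

0.27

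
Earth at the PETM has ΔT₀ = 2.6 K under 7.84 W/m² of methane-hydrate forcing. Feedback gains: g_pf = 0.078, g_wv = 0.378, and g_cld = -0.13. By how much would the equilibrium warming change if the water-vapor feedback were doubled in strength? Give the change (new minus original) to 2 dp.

Original: g = 0.326, ΔT = 2.6/(1−0.326) = 3.8576 K.
With doubled water-vapor: g' = 0.704, ΔT' = 2.6/(1−0.704) = 8.7838 K.
Change = 8.7838 − 3.8576 = 4.93 K.

4.93 K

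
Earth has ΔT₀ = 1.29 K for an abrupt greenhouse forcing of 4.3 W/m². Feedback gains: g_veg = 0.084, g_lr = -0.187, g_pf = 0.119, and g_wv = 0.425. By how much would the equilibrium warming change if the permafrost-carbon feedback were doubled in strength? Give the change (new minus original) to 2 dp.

Original: g = 0.441, ΔT = 1.29/(1−0.441) = 2.3077 K.
With doubled permafrost-carbon: g' = 0.56, ΔT' = 1.29/(1−0.56) = 2.9318 K.
Change = 2.9318 − 2.3077 = 0.62 K.

0.62 K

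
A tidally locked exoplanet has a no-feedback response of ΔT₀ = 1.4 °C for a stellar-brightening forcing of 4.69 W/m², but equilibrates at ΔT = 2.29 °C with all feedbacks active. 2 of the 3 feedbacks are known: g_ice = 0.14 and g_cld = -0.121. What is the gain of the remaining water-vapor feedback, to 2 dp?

Amplification A = ΔT/ΔT₀ = 2.29/1.4 = 1.636.
Total gain g = 1 − 1/A = 1 − 1/1.636 = 0.3888.
Known gains sum to 0.14 − 0.121 = 0.019.
g_wv = 0.3888 − 0.019 = 0.37.

0.37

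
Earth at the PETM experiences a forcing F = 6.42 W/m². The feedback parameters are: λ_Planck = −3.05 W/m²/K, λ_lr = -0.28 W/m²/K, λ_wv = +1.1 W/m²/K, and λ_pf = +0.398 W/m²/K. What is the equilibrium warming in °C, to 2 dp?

3.50 °C

Net feedback parameter λ = (−3.05) + (-0.28) + (+1.1) + (+0.398) = -1.832 W/m²/K.
ΔT = −F/λ = −6.42/(-1.832) = 3.50 °C.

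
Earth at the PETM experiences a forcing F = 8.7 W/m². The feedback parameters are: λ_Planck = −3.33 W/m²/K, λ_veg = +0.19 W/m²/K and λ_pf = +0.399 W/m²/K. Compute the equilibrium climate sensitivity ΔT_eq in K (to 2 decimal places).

Net feedback parameter λ = (−3.33) + (+0.19) + (+0.399) = -2.741 W/m²/K.
ΔT = −F/λ = −8.7/(-2.741) = 3.17 K.

3.17 K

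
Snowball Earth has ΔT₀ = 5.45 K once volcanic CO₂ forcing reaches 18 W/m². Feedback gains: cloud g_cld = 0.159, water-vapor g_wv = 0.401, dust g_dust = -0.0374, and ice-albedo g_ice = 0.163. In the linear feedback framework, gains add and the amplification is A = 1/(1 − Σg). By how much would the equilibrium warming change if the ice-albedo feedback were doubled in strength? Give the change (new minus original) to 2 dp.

Original: g = 0.6856, ΔT = 5.45/(1−0.6856) = 17.3346 K.
With doubled ice-albedo: g' = 0.8486, ΔT' = 5.45/(1−0.8486) = 35.9974 K.
Change = 35.9974 − 17.3346 = 18.66 K.

18.66 K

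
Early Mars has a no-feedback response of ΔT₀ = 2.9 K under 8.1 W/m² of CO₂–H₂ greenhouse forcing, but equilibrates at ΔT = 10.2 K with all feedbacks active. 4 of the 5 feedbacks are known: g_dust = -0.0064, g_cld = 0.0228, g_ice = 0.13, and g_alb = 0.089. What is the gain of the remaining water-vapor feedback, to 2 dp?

Amplification A = ΔT/ΔT₀ = 10.2/2.9 = 3.517.
Total gain g = 1 − 1/A = 1 − 1/3.517 = 0.7157.
Known gains sum to -0.0064 + 0.0228 + 0.13 + 0.089 = 0.2354.
g_wv = 0.7157 − 0.2354 = 0.48.

0.48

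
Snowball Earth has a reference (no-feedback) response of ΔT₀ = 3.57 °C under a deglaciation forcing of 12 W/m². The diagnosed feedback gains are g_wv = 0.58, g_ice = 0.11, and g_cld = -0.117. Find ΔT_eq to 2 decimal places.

8.36 °C

Total gain g = 0.58 + 0.11 − 0.117 = 0.573.
Amplification A = 1/(1 − 0.573) = 2.342.
ΔT = 3.57 × 2.342 = 8.36 °C.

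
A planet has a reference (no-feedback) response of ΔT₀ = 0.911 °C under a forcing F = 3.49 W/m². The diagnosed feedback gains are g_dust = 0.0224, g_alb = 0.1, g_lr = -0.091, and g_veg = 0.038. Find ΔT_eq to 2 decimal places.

Total gain g = 0.0224 + 0.1 − 0.091 + 0.038 = 0.0694.
Amplification A = 1/(1 − 0.0694) = 1.075.
ΔT = 0.911 × 1.075 = 0.98 °C.

0.98 °C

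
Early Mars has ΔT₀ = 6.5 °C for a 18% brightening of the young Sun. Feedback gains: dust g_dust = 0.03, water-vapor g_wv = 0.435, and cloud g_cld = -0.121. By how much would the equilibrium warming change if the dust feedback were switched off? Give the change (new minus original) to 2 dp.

Original: g = 0.344, ΔT = 6.5/(1−0.344) = 9.9085 °C.
Without dust: g' = 0.314, ΔT' = 6.5/(1−0.314) = 9.4752 °C.
Change = 9.4752 − 9.9085 = -0.43 °C.

-0.43 °C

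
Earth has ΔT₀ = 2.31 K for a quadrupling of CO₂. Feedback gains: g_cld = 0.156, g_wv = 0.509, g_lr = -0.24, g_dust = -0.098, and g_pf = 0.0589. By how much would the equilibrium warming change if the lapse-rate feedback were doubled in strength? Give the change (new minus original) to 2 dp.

-1.06 K

Original: g = 0.3859, ΔT = 2.31/(1−0.3859) = 3.7616 K.
With doubled lapse-rate: g' = 0.1459, ΔT' = 2.31/(1−0.1459) = 2.7046 K.
Change = 2.7046 − 3.7616 = -1.06 K.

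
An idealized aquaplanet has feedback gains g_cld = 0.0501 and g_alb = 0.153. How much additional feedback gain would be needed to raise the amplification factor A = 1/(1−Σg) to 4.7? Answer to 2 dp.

Current total gain = 0.2031.
Target gain for A = 4.7: g* = 1 − 1/4.7 = 0.7872.
Additional gain needed = 0.7872 − 0.2031 = 0.58.

0.58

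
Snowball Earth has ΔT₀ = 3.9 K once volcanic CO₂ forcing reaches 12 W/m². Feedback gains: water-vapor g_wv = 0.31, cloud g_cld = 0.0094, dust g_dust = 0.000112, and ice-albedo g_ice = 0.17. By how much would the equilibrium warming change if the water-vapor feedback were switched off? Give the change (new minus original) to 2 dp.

-2.89 K

Original: g = 0.489512, ΔT = 3.9/(1−0.489512) = 7.6397 K.
Without water-vapor: g' = 0.179512, ΔT' = 3.9/(1−0.179512) = 4.7533 K.
Change = 4.7533 − 7.6397 = -2.89 K.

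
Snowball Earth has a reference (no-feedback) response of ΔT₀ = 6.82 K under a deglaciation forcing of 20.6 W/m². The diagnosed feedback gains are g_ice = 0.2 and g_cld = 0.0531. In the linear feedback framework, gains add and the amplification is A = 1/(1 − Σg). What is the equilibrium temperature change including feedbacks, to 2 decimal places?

9.13 K

Total gain g = 0.2 + 0.0531 = 0.2531.
Amplification A = 1/(1 − 0.2531) = 1.339.
ΔT = 6.82 × 1.339 = 9.13 K.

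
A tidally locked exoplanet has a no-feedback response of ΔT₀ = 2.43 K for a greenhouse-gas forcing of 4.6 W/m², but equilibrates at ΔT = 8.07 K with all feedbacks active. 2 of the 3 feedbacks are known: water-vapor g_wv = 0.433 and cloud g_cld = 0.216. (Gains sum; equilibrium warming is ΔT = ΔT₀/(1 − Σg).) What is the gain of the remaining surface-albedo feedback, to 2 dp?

0.05

Amplification A = ΔT/ΔT₀ = 8.07/2.43 = 3.321.
Total gain g = 1 − 1/A = 1 − 1/3.321 = 0.6989.
Known gains sum to 0.433 + 0.216 = 0.649.
g_alb = 0.6989 − 0.649 = 0.05.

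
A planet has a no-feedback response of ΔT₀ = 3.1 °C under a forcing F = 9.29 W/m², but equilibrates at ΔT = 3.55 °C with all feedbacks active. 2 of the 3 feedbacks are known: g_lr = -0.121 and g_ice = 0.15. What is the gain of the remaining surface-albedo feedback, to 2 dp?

0.10

Amplification A = ΔT/ΔT₀ = 3.55/3.1 = 1.145.
Total gain g = 1 − 1/A = 1 − 1/1.145 = 0.1266.
Known gains sum to -0.121 + 0.15 = 0.029.
g_alb = 0.1266 − 0.029 = 0.10.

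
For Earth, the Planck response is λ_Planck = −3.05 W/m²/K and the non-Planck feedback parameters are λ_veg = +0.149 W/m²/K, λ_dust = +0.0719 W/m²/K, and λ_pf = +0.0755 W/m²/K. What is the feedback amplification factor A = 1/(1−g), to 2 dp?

1.11

Convert to gains: g_veg = 0.149/3.05 = 0.04885; g_dust = 0.0719/3.05 = 0.02357; g_pf = 0.0755/3.05 = 0.02475.
Total gain g = 0.09717.
A = 1/(1 − 0.09717) = 1.11.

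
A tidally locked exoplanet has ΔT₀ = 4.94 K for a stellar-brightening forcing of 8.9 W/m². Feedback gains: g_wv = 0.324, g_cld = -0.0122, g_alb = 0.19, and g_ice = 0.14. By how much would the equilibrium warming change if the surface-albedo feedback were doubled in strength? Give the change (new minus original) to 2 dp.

15.58 K

Original: g = 0.6418, ΔT = 4.94/(1−0.6418) = 13.7912 K.
With doubled surface-albedo: g' = 0.8318, ΔT' = 4.94/(1−0.8318) = 29.3698 K.
Change = 29.3698 − 13.7912 = 15.58 K.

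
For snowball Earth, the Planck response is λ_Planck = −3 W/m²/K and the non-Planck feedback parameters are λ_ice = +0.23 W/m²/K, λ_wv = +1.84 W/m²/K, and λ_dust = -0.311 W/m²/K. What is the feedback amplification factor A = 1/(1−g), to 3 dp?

Convert to gains: g_ice = 0.23/3 = 0.07667; g_wv = 1.84/3 = 0.6133; g_dust = -0.311/3 = -0.1037.
Total gain g = 0.58627.
A = 1/(1 − 0.58627) = 2.417.

2.417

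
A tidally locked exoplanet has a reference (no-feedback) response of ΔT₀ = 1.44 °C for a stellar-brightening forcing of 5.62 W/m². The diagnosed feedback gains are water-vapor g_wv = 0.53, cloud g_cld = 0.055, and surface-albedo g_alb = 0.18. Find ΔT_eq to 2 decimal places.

Total gain g = 0.53 + 0.055 + 0.18 = 0.765.
Amplification A = 1/(1 − 0.765) = 4.255.
ΔT = 1.44 × 4.255 = 6.13 °C.

6.13 °C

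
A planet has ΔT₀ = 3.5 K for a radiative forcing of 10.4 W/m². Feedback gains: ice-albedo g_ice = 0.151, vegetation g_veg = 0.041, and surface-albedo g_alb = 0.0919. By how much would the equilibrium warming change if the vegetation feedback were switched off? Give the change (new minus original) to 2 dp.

-0.26 K

Original: g = 0.2839, ΔT = 3.5/(1−0.2839) = 4.8876 K.
Without vegetation: g' = 0.2429, ΔT' = 3.5/(1−0.2429) = 4.6229 K.
Change = 4.6229 − 4.8876 = -0.26 K.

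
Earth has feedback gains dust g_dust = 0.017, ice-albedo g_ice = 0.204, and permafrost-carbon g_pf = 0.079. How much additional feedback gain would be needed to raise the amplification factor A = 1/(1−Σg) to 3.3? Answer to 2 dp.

Current total gain = 0.3.
Target gain for A = 3.3: g* = 1 − 1/3.3 = 0.697.
Additional gain needed = 0.697 − 0.3 = 0.40.

0.40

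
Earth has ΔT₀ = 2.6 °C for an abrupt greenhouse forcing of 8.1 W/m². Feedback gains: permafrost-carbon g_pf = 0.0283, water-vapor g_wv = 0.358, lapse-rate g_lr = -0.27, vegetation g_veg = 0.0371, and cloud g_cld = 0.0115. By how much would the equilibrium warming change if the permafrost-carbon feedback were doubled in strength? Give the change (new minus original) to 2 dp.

Original: g = 0.1649, ΔT = 2.6/(1−0.1649) = 3.1134 °C.
With doubled permafrost-carbon: g' = 0.1932, ΔT' = 2.6/(1−0.1932) = 3.2226 °C.
Change = 3.2226 − 3.1134 = 0.11 °C.

0.11 °C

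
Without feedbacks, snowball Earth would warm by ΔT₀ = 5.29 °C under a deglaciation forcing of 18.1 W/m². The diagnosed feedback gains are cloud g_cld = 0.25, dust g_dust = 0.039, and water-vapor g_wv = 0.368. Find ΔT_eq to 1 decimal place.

15.4 °C

Total gain g = 0.25 + 0.039 + 0.368 = 0.657.
Amplification A = 1/(1 − 0.657) = 2.915.
ΔT = 5.29 × 2.915 = 15.4 °C.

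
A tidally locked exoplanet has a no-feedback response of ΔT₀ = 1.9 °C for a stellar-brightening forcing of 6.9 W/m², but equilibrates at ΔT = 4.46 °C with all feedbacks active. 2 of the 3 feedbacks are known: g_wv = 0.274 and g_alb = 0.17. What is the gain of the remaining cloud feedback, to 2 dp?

Amplification A = ΔT/ΔT₀ = 4.46/1.9 = 2.347.
Total gain g = 1 − 1/A = 1 − 1/2.347 = 0.5739.
Known gains sum to 0.274 + 0.17 = 0.444.
g_cld = 0.5739 − 0.444 = 0.13.

0.13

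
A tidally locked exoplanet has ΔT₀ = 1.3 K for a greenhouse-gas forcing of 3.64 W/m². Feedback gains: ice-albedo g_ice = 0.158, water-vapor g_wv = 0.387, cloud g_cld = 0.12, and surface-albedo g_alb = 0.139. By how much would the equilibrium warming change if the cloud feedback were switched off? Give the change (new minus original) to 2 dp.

-2.52 K

Original: g = 0.804, ΔT = 1.3/(1−0.804) = 6.6327 K.
Without cloud: g' = 0.684, ΔT' = 1.3/(1−0.684) = 4.1139 K.
Change = 4.1139 − 6.6327 = -2.52 K.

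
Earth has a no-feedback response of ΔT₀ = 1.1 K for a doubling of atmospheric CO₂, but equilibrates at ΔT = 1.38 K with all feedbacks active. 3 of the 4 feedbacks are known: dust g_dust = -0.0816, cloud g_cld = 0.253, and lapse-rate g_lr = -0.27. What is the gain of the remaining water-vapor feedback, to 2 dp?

0.30

Amplification A = ΔT/ΔT₀ = 1.38/1.1 = 1.255.
Total gain g = 1 − 1/A = 1 − 1/1.255 = 0.2032.
Known gains sum to -0.0816 + 0.253 − 0.27 = -0.0986.
g_wv = 0.2032 + 0.0986 = 0.30.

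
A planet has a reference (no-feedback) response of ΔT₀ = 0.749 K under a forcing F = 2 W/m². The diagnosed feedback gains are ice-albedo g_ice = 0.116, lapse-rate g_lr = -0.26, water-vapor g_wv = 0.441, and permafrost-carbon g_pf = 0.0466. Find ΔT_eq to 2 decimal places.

Total gain g = 0.116 − 0.26 + 0.441 + 0.0466 = 0.3436.
Amplification A = 1/(1 − 0.3436) = 1.523.
ΔT = 0.749 × 1.523 = 1.14 K.

1.14 K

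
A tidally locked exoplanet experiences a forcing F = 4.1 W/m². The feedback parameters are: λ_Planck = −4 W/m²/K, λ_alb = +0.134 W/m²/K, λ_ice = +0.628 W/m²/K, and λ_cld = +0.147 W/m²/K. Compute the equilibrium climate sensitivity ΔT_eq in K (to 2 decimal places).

1.33 K

Net feedback parameter λ = (−4) + (+0.134) + (+0.628) + (+0.147) = -3.091 W/m²/K.
ΔT = −F/λ = −4.1/(-3.091) = 1.33 K.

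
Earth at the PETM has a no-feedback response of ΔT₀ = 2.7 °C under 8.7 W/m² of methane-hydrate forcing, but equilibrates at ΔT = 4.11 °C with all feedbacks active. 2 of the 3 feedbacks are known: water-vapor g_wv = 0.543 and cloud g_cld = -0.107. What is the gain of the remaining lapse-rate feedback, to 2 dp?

Amplification A = ΔT/ΔT₀ = 4.11/2.7 = 1.522.
Total gain g = 1 − 1/A = 1 − 1/1.522 = 0.343.
Known gains sum to 0.543 − 0.107 = 0.436.
g_lr = 0.343 − 0.436 = -0.09.

-0.09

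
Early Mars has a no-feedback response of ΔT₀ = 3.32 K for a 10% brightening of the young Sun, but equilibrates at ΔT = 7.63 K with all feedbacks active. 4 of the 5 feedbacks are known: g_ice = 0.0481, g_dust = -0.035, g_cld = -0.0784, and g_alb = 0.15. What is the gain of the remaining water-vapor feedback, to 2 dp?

0.48

Amplification A = ΔT/ΔT₀ = 7.63/3.32 = 2.298.
Total gain g = 1 − 1/A = 1 − 1/2.298 = 0.5648.
Known gains sum to 0.0481 − 0.035 − 0.0784 + 0.15 = 0.0847.
g_wv = 0.5648 − 0.0847 = 0.48.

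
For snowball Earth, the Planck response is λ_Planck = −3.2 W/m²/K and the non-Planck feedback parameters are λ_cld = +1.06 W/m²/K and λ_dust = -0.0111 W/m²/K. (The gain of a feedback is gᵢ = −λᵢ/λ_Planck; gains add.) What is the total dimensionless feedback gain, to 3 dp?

0.328

Convert to gains: g_cld = 1.06/3.2 = 0.3312; g_dust = -0.0111/3.2 = -0.003469.
Total gain g = 0.327731.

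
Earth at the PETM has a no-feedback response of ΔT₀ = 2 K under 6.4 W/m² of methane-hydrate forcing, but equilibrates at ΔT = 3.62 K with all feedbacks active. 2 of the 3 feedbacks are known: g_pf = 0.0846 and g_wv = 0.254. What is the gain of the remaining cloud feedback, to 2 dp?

Amplification A = ΔT/ΔT₀ = 3.62/2 = 1.81.
Total gain g = 1 − 1/A = 1 − 1/1.81 = 0.4475.
Known gains sum to 0.0846 + 0.254 = 0.3386.
g_cld = 0.4475 − 0.3386 = 0.11.

0.11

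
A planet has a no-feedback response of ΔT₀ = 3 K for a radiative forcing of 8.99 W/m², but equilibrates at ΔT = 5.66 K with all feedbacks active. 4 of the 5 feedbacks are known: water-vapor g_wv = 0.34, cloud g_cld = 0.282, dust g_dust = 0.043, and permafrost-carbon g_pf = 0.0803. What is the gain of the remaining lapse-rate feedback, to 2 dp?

Amplification A = ΔT/ΔT₀ = 5.66/3 = 1.887.
Total gain g = 1 − 1/A = 1 − 1/1.887 = 0.4701.
Known gains sum to 0.34 + 0.282 + 0.043 + 0.0803 = 0.7453.
g_lr = 0.4701 − 0.7453 = -0.28.

-0.28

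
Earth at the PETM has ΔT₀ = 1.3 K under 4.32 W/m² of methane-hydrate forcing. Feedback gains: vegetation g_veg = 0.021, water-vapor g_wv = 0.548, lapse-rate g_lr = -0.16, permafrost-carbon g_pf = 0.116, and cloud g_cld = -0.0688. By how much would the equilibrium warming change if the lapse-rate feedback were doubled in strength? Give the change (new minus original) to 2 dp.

-0.54 K

Original: g = 0.4562, ΔT = 1.3/(1−0.4562) = 2.3906 K.
With doubled lapse-rate: g' = 0.2962, ΔT' = 1.3/(1−0.2962) = 1.8471 K.
Change = 1.8471 − 2.3906 = -0.54 K.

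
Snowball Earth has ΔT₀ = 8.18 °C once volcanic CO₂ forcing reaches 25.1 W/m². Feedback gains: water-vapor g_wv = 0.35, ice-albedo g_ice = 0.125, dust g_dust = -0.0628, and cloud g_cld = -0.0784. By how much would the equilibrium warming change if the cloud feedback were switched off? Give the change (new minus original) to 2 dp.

Original: g = 0.3338, ΔT = 8.18/(1−0.3338) = 12.2786 °C.
Without cloud: g' = 0.4122, ΔT' = 8.18/(1−0.4122) = 13.9163 °C.
Change = 13.9163 − 12.2786 = 1.64 °C.

1.64 °C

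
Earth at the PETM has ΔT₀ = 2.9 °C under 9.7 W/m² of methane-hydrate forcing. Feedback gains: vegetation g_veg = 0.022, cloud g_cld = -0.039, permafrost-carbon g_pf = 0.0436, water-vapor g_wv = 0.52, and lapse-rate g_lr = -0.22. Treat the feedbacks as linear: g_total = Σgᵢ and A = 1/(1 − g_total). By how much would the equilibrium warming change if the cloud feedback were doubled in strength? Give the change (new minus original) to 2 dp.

Original: g = 0.3266, ΔT = 2.9/(1−0.3266) = 4.3065 °C.
With doubled cloud: g' = 0.2876, ΔT' = 2.9/(1−0.2876) = 4.0707 °C.
Change = 4.0707 − 4.3065 = -0.24 °C.

-0.24 °C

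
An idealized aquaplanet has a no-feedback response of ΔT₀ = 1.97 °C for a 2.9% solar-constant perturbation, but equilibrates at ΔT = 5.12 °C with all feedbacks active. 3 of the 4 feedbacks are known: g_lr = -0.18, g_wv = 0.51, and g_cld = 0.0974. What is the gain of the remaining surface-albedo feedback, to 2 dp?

Amplification A = ΔT/ΔT₀ = 5.12/1.97 = 2.599.
Total gain g = 1 − 1/A = 1 − 1/2.599 = 0.6152.
Known gains sum to -0.18 + 0.51 + 0.0974 = 0.4274.
g_alb = 0.6152 − 0.4274 = 0.19.

0.19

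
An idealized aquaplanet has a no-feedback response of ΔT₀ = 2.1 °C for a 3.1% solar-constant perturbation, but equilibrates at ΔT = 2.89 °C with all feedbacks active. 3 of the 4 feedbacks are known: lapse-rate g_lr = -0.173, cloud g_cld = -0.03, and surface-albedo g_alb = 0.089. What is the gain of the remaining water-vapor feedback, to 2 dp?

Amplification A = ΔT/ΔT₀ = 2.89/2.1 = 1.376.
Total gain g = 1 − 1/A = 1 − 1/1.376 = 0.2733.
Known gains sum to -0.173 − 0.03 + 0.089 = -0.114.
g_wv = 0.2733 + 0.114 = 0.39.

0.39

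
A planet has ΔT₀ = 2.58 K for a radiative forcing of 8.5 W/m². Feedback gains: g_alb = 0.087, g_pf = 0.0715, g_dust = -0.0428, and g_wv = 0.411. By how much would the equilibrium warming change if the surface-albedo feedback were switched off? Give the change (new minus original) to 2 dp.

Original: g = 0.5267, ΔT = 2.58/(1−0.5267) = 5.4511 K.
Without surface-albedo: g' = 0.4397, ΔT' = 2.58/(1−0.4397) = 4.6047 K.
Change = 4.6047 − 5.4511 = -0.85 K.

-0.85 K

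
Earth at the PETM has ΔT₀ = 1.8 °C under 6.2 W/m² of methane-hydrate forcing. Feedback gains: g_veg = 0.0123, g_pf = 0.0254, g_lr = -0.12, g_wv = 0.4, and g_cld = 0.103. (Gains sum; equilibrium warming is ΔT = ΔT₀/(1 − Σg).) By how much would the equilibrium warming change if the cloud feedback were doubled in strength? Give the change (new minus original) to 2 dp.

Original: g = 0.4207, ΔT = 1.8/(1−0.4207) = 3.1072 °C.
With doubled cloud: g' = 0.5237, ΔT' = 1.8/(1−0.5237) = 3.7791 °C.
Change = 3.7791 − 3.1072 = 0.67 °C.

0.67 °C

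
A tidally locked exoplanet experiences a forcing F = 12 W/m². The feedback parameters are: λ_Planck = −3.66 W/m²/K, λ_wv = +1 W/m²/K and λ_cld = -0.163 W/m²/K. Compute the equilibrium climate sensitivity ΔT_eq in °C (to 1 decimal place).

Net feedback parameter λ = (−3.66) + (+1) + (-0.163) = -2.823 W/m²/K.
ΔT = −F/λ = −12/(-2.823) = 4.3 °C.

4.3 °C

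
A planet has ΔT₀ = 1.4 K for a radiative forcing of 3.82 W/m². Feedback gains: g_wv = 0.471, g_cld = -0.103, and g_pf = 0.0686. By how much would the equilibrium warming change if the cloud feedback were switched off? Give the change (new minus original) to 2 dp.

0.56 K

Original: g = 0.4366, ΔT = 1.4/(1−0.4366) = 2.4849 K.
Without cloud: g' = 0.5396, ΔT' = 1.4/(1−0.5396) = 3.0408 K.
Change = 3.0408 − 2.4849 = 0.56 K.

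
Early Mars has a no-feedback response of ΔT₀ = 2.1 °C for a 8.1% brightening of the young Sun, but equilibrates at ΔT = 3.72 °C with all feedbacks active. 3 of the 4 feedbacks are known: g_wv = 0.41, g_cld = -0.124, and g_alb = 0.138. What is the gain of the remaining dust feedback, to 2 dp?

0.01

Amplification A = ΔT/ΔT₀ = 3.72/2.1 = 1.771.
Total gain g = 1 − 1/A = 1 − 1/1.771 = 0.4353.
Known gains sum to 0.41 − 0.124 + 0.138 = 0.424.
g_dust = 0.4353 − 0.424 = 0.01.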